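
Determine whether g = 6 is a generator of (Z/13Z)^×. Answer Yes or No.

Yes

φ(13) = 13 − 1 = 12 = 2^2 · 3.
It suffices to check that the order of 6 is not a proper divisor of 12: compute 6^(12/q) for q ∈ {2, 3}.
6^6 ≡ 12 (mod 13)  [q = 2: ≢ 1 ✓]
6^4 ≡ 9 (mod 13)  [q = 3: ≢ 1 ✓]
Every test exponent gives a nontrivial residue, hence 6 generates the full group.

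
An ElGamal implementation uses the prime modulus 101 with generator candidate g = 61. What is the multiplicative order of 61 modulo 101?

100

The order of 61 must divide φ(101) = 101 − 1 = 100 = 2^2 · 5^2.
Divisors of 100: 1, 2, 4, 5, 10, 20, 25, 50, 100.
Check 61^d mod 101 for each divisor in increasing order:
61^1 ≡ 61 (mod 101)
61^2 ≡ 85 (mod 101)
61^4 ≡ 54 (mod 101)
61^5 ≡ 62 (mod 101)
61^10 ≡ 6 (mod 101)
61^20 ≡ 36 (mod 101)
61^25 ≡ 10 (mod 101)
61^50 ≡ 100 (mod 101)
61^100 ≡ 1 (mod 101) ✓
Hence ord(61) = 100.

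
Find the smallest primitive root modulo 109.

φ(109) = 109 − 1 = 108 = 2^2 · 3^3.
g is a primitive root iff g^(108/q) ≢ 1 (mod 109) for each prime q ∈ {2, 3}.
g = 2: 2^54 ≡ 108; 2^36 ≡ 1 — hits 1, so not a primitive root.
g = 3: 3^54 ≡ 1 — hits 1, so not a primitive root.
g = 4: 4^54 ≡ 1 — hits 1, so not a primitive root.
g = 5: 5^54 ≡ 1 — hits 1, so not a primitive root.
g = 6: 6^54 ≡ 108; 6^36 ≡ 63 — none is 1, so 6 is a primitive root.
Hence the least primitive root of 109 is 6.

6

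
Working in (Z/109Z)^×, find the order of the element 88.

ord(88) | φ(109) = 109 − 1 = 108 = 2^2 · 3^3.
Divisors of 108: 1, 2, 3, 4, 6, 9, 12, 18, 27, 36, 54, 108.
Test each divisor d:
88^1 ≡ 88 (mod 109)
88^2 ≡ 5 (mod 109)
88^3 ≡ 4 (mod 109)
88^4 ≡ 25 (mod 109)
88^6 ≡ 16 (mod 109)
88^9 ≡ 64 (mod 109)
88^12 ≡ 38 (mod 109)
88^18 ≡ 63 (mod 109)
88^27 ≡ 108 (mod 109)
88^36 ≡ 45 (mod 109)
88^54 ≡ 1 (mod 109) ✓
So ord_109(88) = 54.

54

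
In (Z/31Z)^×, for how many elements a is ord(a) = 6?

2

φ(31) = 31 − 1 = 30 = 2 · 3 · 5.
(Z/31Z)^× is cyclic (|G| = 30); a cyclic group of order m has exactly φ(d) elements of each order d | m, and none otherwise.
6 = 2 · 3 divides 30, and φ(6) = 2.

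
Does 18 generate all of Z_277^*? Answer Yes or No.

Yes

φ(277) = 277 − 1 = 276 = 2^2 · 3 · 23.
An element g generates (Z/277Z)^× iff g^(276/q) ≢ 1 (mod 277) for each prime q ∈ {2, 3, 23}.
18^138 ≡ 276 (mod 277)  [q = 2: ≢ 1 ✓]
18^92 ≡ 116 (mod 277)  [q = 3: ≢ 1 ✓]
18^12 ≡ 211 (mod 277)  [q = 23: ≢ 1 ✓]
Every test exponent gives a nontrivial residue, hence 18 generates the full group.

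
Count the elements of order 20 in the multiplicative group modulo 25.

φ(25) = φ(5^2) = 5·(5−1) = 20 = 2^2 · 5.
Since (Z/25Z)^× is cyclic of order 20, the number of elements of order d is φ(d) when d | 20 and 0 otherwise.
20 = 2^2 · 5 divides 20, and φ(20) = 8.

8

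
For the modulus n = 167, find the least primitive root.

φ(167) = 167 − 1 = 166 = 2 · 83.
Test candidates g = 2, 3, … against the prime factors q ∈ {2, 83} of φ(167): g is a generator iff g^(166/q) ≢ 1 for every such q.
g = 2: 2^83 ≡ 1 — hits 1, so not a primitive root.
g = 3: 3^83 ≡ 1 — hits 1, so not a primitive root.
g = 4: 4^83 ≡ 1 — hits 1, so not a primitive root.
g = 5: 5^83 ≡ 166; 5^2 ≡ 25 — none is 1, so 5 is a primitive root.
So 5 is the smallest generator of (Z/167Z)^×.

5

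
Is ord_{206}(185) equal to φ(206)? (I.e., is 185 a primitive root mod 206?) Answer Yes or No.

No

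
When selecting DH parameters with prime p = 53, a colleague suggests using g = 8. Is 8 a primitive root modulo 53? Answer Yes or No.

φ(53) = 53 − 1 = 52 = 2^2 · 13.
An element g generates (Z/53Z)^× iff g^(52/q) ≢ 1 (mod 53) for each prime q ∈ {2, 13}.
8^26 ≡ 52 (mod 53)  [q = 2: ≢ 1 ✓]
8^4 ≡ 15 (mod 53)  [q = 13: ≢ 1 ✓]
Every test exponent gives a nontrivial residue, hence 8 generates the full group.

Yes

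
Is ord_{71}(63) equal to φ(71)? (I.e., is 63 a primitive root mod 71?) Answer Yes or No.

φ(71) = 71 − 1 = 70 = 2 · 5 · 7.
An element g generates (Z/71Z)^× iff g^(70/q) ≢ 1 (mod 71) for each prime q ∈ {2, 5, 7}.
63^35 ≡ 70 (mod 71)  [q = 2: ≢ 1 ✓]
63^14 ≡ 57 (mod 71)  [q = 5: ≢ 1 ✓]
63^10 ≡ 20 (mod 71)  [q = 7: ≢ 1 ✓]
None equal 1, so ord_71(63) = 70: 63 is a primitive root.

Yes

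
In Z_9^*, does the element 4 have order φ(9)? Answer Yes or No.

No

φ(9) = φ(3^2) = 3·(3−1) = 6 = 2 · 3.
An element g generates (Z/9Z)^× iff g^(6/q) ≢ 1 (mod 9) for each prime q ∈ {2, 3}.
4^3 ≡ 1 (mod 9)  [q = 2: ≡ 1 ✗]
4^2 ≡ 7 (mod 9)  [q = 3: ≢ 1 ✓]
Since 4^3 ≡ 1, the order of 4 divides 3 < 6, so 4 is not a primitive root.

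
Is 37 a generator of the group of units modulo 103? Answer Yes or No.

No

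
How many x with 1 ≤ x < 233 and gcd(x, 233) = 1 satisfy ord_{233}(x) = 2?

1

φ(233) = 233 − 1 = 232 = 2^3 · 29.
Since (Z/233Z)^× is cyclic of order 232, the number of elements of order d is φ(d) when d | 232 and 0 otherwise.
2 | 232, and φ(2) = 2 − 1 = 1.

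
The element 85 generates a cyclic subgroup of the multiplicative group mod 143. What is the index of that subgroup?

2

Since 85 ∈ (Z/143Z)^×, its order divides φ(143) = φ(11·13) = (11−1)·(13−1) = 10·12 = 120 = 2^3 · 3 · 5.
Divisors of 120: 1, 2, 3, 4, 5, 6, 8, 10, 12, 15, 20, 24, 30, 40, 60, 120.
Evaluate successive powers at the divisors of 120:
85^1 ≡ 85 (mod 143)
85^2 ≡ 75 (mod 143)
85^3 ≡ 83 (mod 143)
85^4 ≡ 48 (mod 143)
85^5 ≡ 76 (mod 143)
85^6 ≡ 25 (mod 143)
85^8 ≡ 16 (mod 143)
85^10 ≡ 56 (mod 143)
85^12 ≡ 53 (mod 143)
85^15 ≡ 109 (mod 143)
85^20 ≡ 133 (mod 143)
85^24 ≡ 92 (mod 143)
85^30 ≡ 12 (mod 143)
85^40 ≡ 100 (mod 143)
85^60 ≡ 1 (mod 143) ✓
Thus |⟨85⟩| = ord(85) = 60.
The index is φ(143) / ord(85) = 120 / 60 = 2.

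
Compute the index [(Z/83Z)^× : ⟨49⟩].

ord(49) | φ(83) = 83 − 1 = 82 = 2 · 41.
Divisors of 82: 1, 2, 41, 82.
Check 49^d mod 83 for each divisor in increasing order:
49^1 ≡ 49
49^2 ≡ 77
49^41 ≡ 1
The order of 49 is 41, so the subgroup it generates has 41 elements.
The index is φ(83) / ord(49) = 82 / 41 = 2.

2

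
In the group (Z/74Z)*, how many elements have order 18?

φ(74) = φ(2)·φ(37) = 1·36 = 36 = 2^2 · 3^2.
In a cyclic group of order 36, there are φ(d) elements of order d for each divisor d of 36, and zero for non-divisors.
18 = 2 · 3^2 divides 36, and φ(18) = 6.

6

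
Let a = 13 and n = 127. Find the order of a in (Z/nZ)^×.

By Lagrange's theorem, ord_127(13) divides φ(127) = 127 − 1 = 126 = 2 · 3^2 · 7.
Divisors of 126: 1, 2, 3, 6, 7, 9, 14, 18, 21, 42, 63, 126.
Check 13^d mod 127 for each divisor in increasing order:
13^1 ≡ 13
13^2 ≡ 42
13^3 ≡ 38
13^6 ≡ 47
13^7 ≡ 103
13^9 ≡ 8
13^14 ≡ 68
13^18 ≡ 64
13^21 ≡ 19
13^42 ≡ 107
13^63 ≡ 1
Therefore the multiplicative order of 13 modulo 127 is 63.

63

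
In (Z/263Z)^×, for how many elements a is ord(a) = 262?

130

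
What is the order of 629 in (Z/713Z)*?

165

ord(629) | φ(713) = φ(23·31) = (23−1)·(31−1) = 22·30 = 660 = 2^2 · 3 · 5 · 11.
Divisors of 660: 1, 2, 3, 4, 5, 6, 10, 11, 12, 15, 20, 22, 30, 33, 44, 55, 60, 66, 110, 132, 165, 220, 330, 660.
Compute 629^d (mod 713) for the divisors d until we hit 1:
629^1 ≡ 629 (mod 713)
629^2 ≡ 639 (mod 713)
629^3 ≡ 512 (mod 713)
629^4 ≡ 485 (mod 713)
629^5 ≡ 614 (mod 713)
629^6 ≡ 473 (mod 713)
629^10 ≡ 532 (mod 713)
629^11 ≡ 231 (mod 713)
629^12 ≡ 560 (mod 713)
629^15 ≡ 94 (mod 713)
629^20 ≡ 676 (mod 713)
629^22 ≡ 599 (mod 713)
629^30 ≡ 280 (mod 713)
629^33 ≡ 47 (mod 713)
629^44 ≡ 162 (mod 713)
629^55 ≡ 346 (mod 713)
629^60 ≡ 683 (mod 713)
629^66 ≡ 70 (mod 713)
629^110 ≡ 645 (mod 713)
629^132 ≡ 622 (mod 713)
629^165 ≡ 1 (mod 713) ✓
So ord_713(629) = 165.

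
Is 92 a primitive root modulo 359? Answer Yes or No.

No

φ(359) = 359 − 1 = 358 = 2 · 179.
92 is a primitive root mod 359 iff 92^(φ(359)/q) ≢ 1 for every prime q | φ(359), i.e. q ∈ {2, 179}.
92^179 ≡ 1 (mod 359)  [q = 2: ≡ 1 ✗]
92^2 ≡ 207 (mod 359)  [q = 179: ≢ 1 ✓]
Since 92^179 ≡ 1, the order of 92 divides 179 < 358, so 92 is not a primitive root.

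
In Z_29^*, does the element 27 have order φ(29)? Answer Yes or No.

φ(29) = 29 − 1 = 28 = 2^2 · 7.
An element g generates (Z/29Z)^× iff g^(28/q) ≢ 1 (mod 29) for each prime q ∈ {2, 7}.
27^14 ≡ 28 (mod 29)  [q = 2: ≢ 1 ✓]
27^4 ≡ 16 (mod 29)  [q = 7: ≢ 1 ✓]
All checks pass, so 27 has order 28 and is a primitive root modulo 29.

Yes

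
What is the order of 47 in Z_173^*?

43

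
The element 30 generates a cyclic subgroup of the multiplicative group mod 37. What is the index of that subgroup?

2

By Lagrange's theorem, ord_37(30) divides φ(37) = 37 − 1 = 36 = 2^2 · 3^2.
Divisors of 36: 1, 2, 3, 4, 6, 9, 12, 18, 36.
Test each divisor d:
30^1 ≡ 30
30^2 ≡ 12
30^3 ≡ 27
30^4 ≡ 33
30^6 ≡ 26
30^9 ≡ 36
30^12 ≡ 10
30^18 ≡ 1
So ord_37(30) = 18, hence |⟨30⟩| = 18.
The index is φ(37) / ord(30) = 36 / 18 = 2.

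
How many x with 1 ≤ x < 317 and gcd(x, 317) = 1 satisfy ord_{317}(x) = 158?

78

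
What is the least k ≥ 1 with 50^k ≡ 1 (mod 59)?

58

ord(50) | φ(59) = 59 − 1 = 58 = 2 · 29.
Divisors of 58: 1, 2, 29, 58.
Check 50^d mod 59 for each divisor in increasing order:
50^1 ≡ 50 (mod 59)
50^2 ≡ 22 (mod 59)
50^29 ≡ 58 (mod 59)
50^58 ≡ 1 (mod 59) ✓
Therefore the multiplicative order of 50 modulo 59 is 58.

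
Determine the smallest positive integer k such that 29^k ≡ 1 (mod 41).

40

The order of 29 must divide φ(41) = 41 − 1 = 40 = 2^3 · 5.
Divisors of 40: 1, 2, 4, 5, 8, 10, 20, 40.
Evaluate successive powers at the divisors of 40:
29^1 ≡ 29 (mod 41)
29^2 ≡ 21 (mod 41)
29^4 ≡ 31 (mod 41)
29^5 ≡ 38 (mod 41)
29^8 ≡ 18 (mod 41)
29^10 ≡ 9 (mod 41)
29^20 ≡ 40 (mod 41)
29^40 ≡ 1 (mod 41) ✓
Hence ord(29) = 40.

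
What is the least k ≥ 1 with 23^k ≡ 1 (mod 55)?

By Lagrange's theorem, ord_55(23) divides φ(55) = φ(5·11) = (5−1)·(11−1) = 4·10 = 40 = 2^3 · 5.
Divisors of 40: 1, 2, 4, 5, 8, 10, 20, 40.
Check 23^d mod 55 for each divisor in increasing order:
23^1 ≡ 23
23^2 ≡ 34
23^4 ≡ 1
Therefore the multiplicative order of 23 modulo 55 is 4.

4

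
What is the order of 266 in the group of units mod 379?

189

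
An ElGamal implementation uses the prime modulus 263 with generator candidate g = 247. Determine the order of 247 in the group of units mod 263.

By Lagrange's theorem, ord_263(247) divides φ(263) = 263 − 1 = 262 = 2 · 131.
Divisors of 262: 1, 2, 131, 262.
Evaluate successive powers at the divisors of 262:
247^1 ≡ 247
247^2 ≡ 256
247^131 ≡ 262
247^262 ≡ 1
Hence ord(247) = 262.

262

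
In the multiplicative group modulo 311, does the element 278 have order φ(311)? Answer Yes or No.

No

φ(311) = 311 − 1 = 310 = 2 · 5 · 31.
Test 278^(310/q) mod 311 for each prime factor q of 310:
278^155 ≡ 1 (mod 311)  [q = 2: ≡ 1 ✗]
278^62 ≡ 216 (mod 311)  [q = 5: ≢ 1 ✓]
278^10 ≡ 243 (mod 311)  [q = 31: ≢ 1 ✓]
278^155 ≡ 1 shows ord(278) | 155, strictly less than φ(311); not a primitive root.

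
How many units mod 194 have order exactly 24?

8

φ(194) = φ(2)·φ(97) = 1·96 = 96 = 2^5 · 3.
In a cyclic group of order 96, there are φ(d) elements of order d for each divisor d of 96, and zero for non-divisors.
24 = 2^3 · 3 divides 96, and φ(24) = 8.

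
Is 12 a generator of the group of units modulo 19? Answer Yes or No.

φ(19) = 19 − 1 = 18 = 2 · 3^2.
Test 12^(18/q) mod 19 for each prime factor q of 18:
12^9 ≡ 18 (mod 19)  [q = 2: ≢ 1 ✓]
12^6 ≡ 1 (mod 19)  [q = 3: ≡ 1 ✗]
12^6 ≡ 1 shows ord(12) | 6, strictly less than φ(19); not a primitive root.

No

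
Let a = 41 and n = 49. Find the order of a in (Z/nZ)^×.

14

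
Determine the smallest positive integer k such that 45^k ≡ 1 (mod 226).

112

Since 45 ∈ (Z/226Z)^×, its order divides φ(226) = φ(2)·φ(113) = 1·112 = 112 = 2^4 · 7.
Divisors of 112: 1, 2, 4, 7, 8, 14, 16, 28, 56, 112.
Check 45^d mod 226 for each divisor in increasing order:
45^1 ≡ 45 (mod 226)
45^2 ≡ 217 (mod 226)
45^4 ≡ 81 (mod 226)
45^7 ≡ 191 (mod 226)
45^8 ≡ 7 (mod 226)
45^14 ≡ 95 (mod 226)
45^16 ≡ 49 (mod 226)
45^28 ≡ 211 (mod 226)
45^56 ≡ 225 (mod 226)
45^112 ≡ 1 (mod 226) ✓
So ord_226(45) = 112.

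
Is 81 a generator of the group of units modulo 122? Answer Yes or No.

No

φ(122) = φ(2)·φ(61) = 1·60 = 60 = 2^2 · 3 · 5.
An element g generates (Z/122Z)^× iff g^(60/q) ≢ 1 (mod 122) for each prime q ∈ {2, 3, 5}.
81^30 ≡ 1 (mod 122)  [q = 2: ≡ 1 ✗]
81^20 ≡ 1 (mod 122)  [q = 3: ≡ 1 ✗]
81^12 ≡ 95 (mod 122)  [q = 5: ≢ 1 ✓]
The check at q = 2 fails, so 81 generates a proper subgroup.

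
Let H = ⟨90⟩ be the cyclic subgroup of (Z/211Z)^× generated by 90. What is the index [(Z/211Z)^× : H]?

ord(90) | φ(211) = 211 − 1 = 210 = 2 · 3 · 5 · 7.
Divisors of 210: 1, 2, 3, 5, 6, 7, 10, 14, 15, 21, 30, 35, 42, 70, 105, 210.
Test each divisor d:
90^1 ≡ 90
90^2 ≡ 82
90^3 ≡ 206
90^5 ≡ 12
90^6 ≡ 25
90^7 ≡ 140
90^10 ≡ 144
90^14 ≡ 188
90^15 ≡ 40
90^21 ≡ 156
90^30 ≡ 123
90^35 ≡ 210
90^42 ≡ 71
90^70 ≡ 1
The order of 90 is 70, so the subgroup it generates has 70 elements.
The index is φ(211) / ord(90) = 210 / 70 = 3.

3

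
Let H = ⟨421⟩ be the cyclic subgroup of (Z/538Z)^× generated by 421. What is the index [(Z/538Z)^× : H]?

2

The order of 421 must divide φ(538) = φ(2)·φ(269) = 1·268 = 268 = 2^2 · 67.
Divisors of 268: 1, 2, 4, 67, 134, 268.
Check 421^d mod 538 for each divisor in increasing order:
421^1 ≡ 421
421^2 ≡ 239
421^4 ≡ 93
421^67 ≡ 537
421^134 ≡ 1
So ord_538(421) = 134, hence |⟨421⟩| = 134.
Index = |(Z/538Z)^×| / |⟨421⟩| = 268 / 134 = 2.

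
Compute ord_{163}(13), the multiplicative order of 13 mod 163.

By Lagrange's theorem, ord_163(13) divides φ(163) = 163 − 1 = 162 = 2 · 3^4.
Divisors of 162: 1, 2, 3, 6, 9, 18, 27, 54, 81, 162.
Evaluate successive powers at the divisors of 162:
13^1 ≡ 13 (mod 163)
13^2 ≡ 6 (mod 163)
13^3 ≡ 78 (mod 163)
13^6 ≡ 53 (mod 163)
13^9 ≡ 59 (mod 163)
13^18 ≡ 58 (mod 163)
13^27 ≡ 162 (mod 163)
13^54 ≡ 1 (mod 163) ✓
So ord_163(13) = 54.

54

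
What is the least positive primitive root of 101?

φ(101) = 101 − 1 = 100 = 2^2 · 5^2.
g is a primitive root iff g^(100/q) ≢ 1 (mod 101) for each prime q ∈ {2, 5}.
g = 2: 2^50 ≡ 100; 2^20 ≡ 95 — none is 1, so 2 is a primitive root.
The smallest primitive root modulo 101 is 2.

2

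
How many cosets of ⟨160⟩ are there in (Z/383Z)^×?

1

Since 160 ∈ (Z/383Z)^×, its order divides φ(383) = 383 − 1 = 382 = 2 · 191.
Divisors of 382: 1, 2, 191, 382.
Test each divisor d:
160^1 ≡ 160 (mod 383)
160^2 ≡ 322 (mod 383)
160^191 ≡ 382 (mod 383)
160^382 ≡ 1 (mod 383) ✓
So ord_383(160) = 382, hence |⟨160⟩| = 382.
The index is φ(383) / ord(160) = 382 / 382 = 1.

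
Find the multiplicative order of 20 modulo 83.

82

By Lagrange's theorem, ord_83(20) divides φ(83) = 83 − 1 = 82 = 2 · 41.
Divisors of 82: 1, 2, 41, 82.
Compute 20^d (mod 83) for the divisors d until we hit 1:
20^1 ≡ 20 (mod 83)
20^2 ≡ 68 (mod 83)
20^41 ≡ 82 (mod 83)
20^82 ≡ 1 (mod 83) ✓
Therefore the multiplicative order of 20 modulo 83 is 82.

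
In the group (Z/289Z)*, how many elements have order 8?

φ(289) = φ(17^2) = 17·(17−1) = 272 = 2^4 · 17.
Since (Z/289Z)^× is cyclic of order 272, the number of elements of order d is φ(d) when d | 272 and 0 otherwise.
8 = 2^3 divides 272, and φ(8) = 4.

4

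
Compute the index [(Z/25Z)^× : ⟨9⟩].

ord(9) | φ(25) = φ(5^2) = 5·(5−1) = 20 = 2^2 · 5.
Divisors of 20: 1, 2, 4, 5, 10, 20.
Check 9^d mod 25 for each divisor in increasing order:
9^1 ≡ 9 (mod 25)
9^2 ≡ 6 (mod 25)
9^4 ≡ 11 (mod 25)
9^5 ≡ 24 (mod 25)
9^10 ≡ 1 (mod 25) ✓
The order of 9 is 10, so the subgroup it generates has 10 elements.
[(Z/25Z)^× : ⟨9⟩] = 20/10 = 2.

2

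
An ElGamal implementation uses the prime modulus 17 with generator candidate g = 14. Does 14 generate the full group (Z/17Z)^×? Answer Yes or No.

Yes

φ(17) = 17 − 1 = 16 = 2^4.
14 is a primitive root mod 17 iff 14^(φ(17)/q) ≢ 1 for every prime q | φ(17), i.e. q ∈ {2}.
14^8 ≡ 16 (mod 17)  [q = 2: ≢ 1 ✓]
Every test exponent gives a nontrivial residue, hence 14 generates the full group.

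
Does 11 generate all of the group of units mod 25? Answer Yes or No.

φ(25) = φ(5^2) = 5·(5−1) = 20 = 2^2 · 5.
An element g generates (Z/25Z)^× iff g^(20/q) ≢ 1 (mod 25) for each prime q ∈ {2, 5}.
11^10 ≡ 1 (mod 25)  [q = 2: ≡ 1 ✗]
11^4 ≡ 16 (mod 25)  [q = 5: ≢ 1 ✓]
11^10 ≡ 1 shows ord(11) | 10, strictly less than φ(25); not a primitive root.

No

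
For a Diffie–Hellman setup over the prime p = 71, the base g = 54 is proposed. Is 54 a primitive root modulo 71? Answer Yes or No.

No

φ(71) = 71 − 1 = 70 = 2 · 5 · 7.
An element g generates (Z/71Z)^× iff g^(70/q) ≢ 1 (mod 71) for each prime q ∈ {2, 5, 7}.
54^35 ≡ 1 (mod 71)  [q = 2: ≡ 1 ✗]
54^14 ≡ 25 (mod 71)  [q = 5: ≢ 1 ✓]
54^10 ≡ 1 (mod 71)  [q = 7: ≡ 1 ✗]
The check at q = 2 fails, so 54 generates a proper subgroup.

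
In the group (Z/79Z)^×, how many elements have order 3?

2

φ(79) = 79 − 1 = 78 = 2 · 3 · 13.
(Z/79Z)^× is cyclic (|G| = 78); a cyclic group of order m has exactly φ(d) elements of each order d | m, and none otherwise.
3 | 78, and φ(3) = 3 − 1 = 2.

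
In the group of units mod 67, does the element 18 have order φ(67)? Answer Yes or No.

φ(67) = 67 − 1 = 66 = 2 · 3 · 11.
An element g generates (Z/67Z)^× iff g^(66/q) ≢ 1 (mod 67) for each prime q ∈ {2, 3, 11}.
18^33 ≡ 66 (mod 67)  [q = 2: ≢ 1 ✓]
18^22 ≡ 37 (mod 67)  [q = 3: ≢ 1 ✓]
18^6 ≡ 9 (mod 67)  [q = 11: ≢ 1 ✓]
All checks pass, so 18 has order 66 and is a primitive root modulo 67.

Yes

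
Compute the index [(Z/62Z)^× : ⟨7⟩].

2

By Lagrange's theorem, ord_62(7) divides φ(62) = φ(2)·φ(31) = 1·30 = 30 = 2 · 3 · 5.
Divisors of 30: 1, 2, 3, 5, 6, 10, 15, 30.
Check 7^d mod 62 for each divisor in increasing order:
7^1 ≡ 7 (mod 62)
7^2 ≡ 49 (mod 62)
7^3 ≡ 33 (mod 62)
7^5 ≡ 5 (mod 62)
7^6 ≡ 35 (mod 62)
7^10 ≡ 25 (mod 62)
7^15 ≡ 1 (mod 62) ✓
The order of 7 is 15, so the subgroup it generates has 15 elements.
Index = |(Z/62Z)^×| / |⟨7⟩| = 30 / 15 = 2.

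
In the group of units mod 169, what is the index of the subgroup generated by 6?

1

The order of 6 must divide φ(169) = φ(13^2) = 13·(13−1) = 156 = 2^2 · 3 · 13.
Divisors of 156: 1, 2, 3, 4, 6, 12, 13, 26, 39, 52, 78, 156.
Compute 6^d (mod 169) for the divisors d until we hit 1:
6^1 ≡ 6 (mod 169)
6^2 ≡ 36 (mod 169)
6^3 ≡ 47 (mod 169)
6^4 ≡ 113 (mod 169)
6^6 ≡ 12 (mod 169)
6^12 ≡ 144 (mod 169)
6^13 ≡ 19 (mod 169)
6^26 ≡ 23 (mod 169)
6^39 ≡ 99 (mod 169)
6^52 ≡ 22 (mod 169)
6^78 ≡ 168 (mod 169)
6^156 ≡ 1 (mod 169) ✓
The order of 6 is 156, so the subgroup it generates has 156 elements.
[(Z/169Z)^× : ⟨6⟩] = 156/156 = 1.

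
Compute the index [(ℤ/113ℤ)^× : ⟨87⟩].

2

The order of 87 must divide φ(113) = 113 − 1 = 112 = 2^4 · 7.
Divisors of 112: 1, 2, 4, 7, 8, 14, 16, 28, 56, 112.
Test each divisor d:
87^1 ≡ 87
87^2 ≡ 111
87^4 ≡ 4
87^7 ≡ 95
87^8 ≡ 16
87^14 ≡ 98
87^16 ≡ 30
87^28 ≡ 112
87^56 ≡ 1
Thus |⟨87⟩| = ord(87) = 56.
The index is φ(113) / ord(87) = 112 / 56 = 2.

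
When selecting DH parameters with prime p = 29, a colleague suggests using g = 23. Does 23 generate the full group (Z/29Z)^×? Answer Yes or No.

No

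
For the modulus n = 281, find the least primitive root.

φ(281) = 281 − 1 = 280 = 2^3 · 5 · 7.
g is a primitive root iff g^(280/q) ≢ 1 (mod 281) for each prime q ∈ {2, 5, 7}.
g = 2: 2^140 ≡ 1 — hits 1, so not a primitive root.
g = 3: 3^140 ≡ 280; 3^56 ≡ 86; 3^40 ≡ 249 — none is 1, so 3 is a primitive root.
The smallest primitive root modulo 281 is 3.

3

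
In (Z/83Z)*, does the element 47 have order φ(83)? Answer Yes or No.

Yes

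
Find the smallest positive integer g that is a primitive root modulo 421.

φ(421) = 421 − 1 = 420 = 2^2 · 3 · 5 · 7.
Test candidates g = 2, 3, … against the prime factors q ∈ {2, 3, 5, 7} of φ(421): g is a generator iff g^(420/q) ≢ 1 for every such q.
g = 2: 2^210 ≡ 420; 2^140 ≡ 400; 2^84 ≡ 279; 2^60 ≡ 370 — none is 1, so 2 is a primitive root.
Hence the least primitive root of 421 is 2.

2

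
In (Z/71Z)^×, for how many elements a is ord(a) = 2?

1

φ(71) = 71 − 1 = 70 = 2 · 5 · 7.
Since (Z/71Z)^× is cyclic of order 70, the number of elements of order d is φ(d) when d | 70 and 0 otherwise.
2 | 70, and φ(2) = 2 − 1 = 1.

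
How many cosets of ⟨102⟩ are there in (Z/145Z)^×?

4

The order of 102 must divide φ(145) = φ(5·29) = (5−1)·(29−1) = 4·28 = 112 = 2^4 · 7.
Divisors of 112: 1, 2, 4, 7, 8, 14, 16, 28, 56, 112.
Check 102^d mod 145 for each divisor in increasing order:
102^1 ≡ 102 (mod 145)
102^2 ≡ 109 (mod 145)
102^4 ≡ 136 (mod 145)
102^7 ≡ 133 (mod 145)
102^8 ≡ 81 (mod 145)
102^14 ≡ 144 (mod 145)
102^16 ≡ 36 (mod 145)
102^28 ≡ 1 (mod 145) ✓
Thus |⟨102⟩| = ord(102) = 28.
The index is φ(145) / ord(102) = 112 / 28 = 4.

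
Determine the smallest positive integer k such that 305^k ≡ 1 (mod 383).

By Lagrange's theorem, ord_383(305) divides φ(383) = 383 − 1 = 382 = 2 · 191.
Divisors of 382: 1, 2, 191, 382.
Evaluate successive powers at the divisors of 382:
305^1 ≡ 305 (mod 383)
305^2 ≡ 339 (mod 383)
305^191 ≡ 1 (mod 383) ✓
Hence ord(305) = 191.

191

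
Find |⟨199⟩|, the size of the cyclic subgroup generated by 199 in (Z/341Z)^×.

30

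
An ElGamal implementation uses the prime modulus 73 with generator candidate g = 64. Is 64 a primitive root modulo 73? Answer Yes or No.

φ(73) = 73 − 1 = 72 = 2^3 · 3^2.
An element g generates (Z/73Z)^× iff g^(72/q) ≢ 1 (mod 73) for each prime q ∈ {2, 3}.
64^36 ≡ 1 (mod 73)  [q = 2: ≡ 1 ✗]
64^24 ≡ 1 (mod 73)  [q = 3: ≡ 1 ✗]
Since 64^36 ≡ 1, the order of 64 divides 36 < 72, so 64 is not a primitive root.

No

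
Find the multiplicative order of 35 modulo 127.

The order of 35 must divide φ(127) = 127 − 1 = 126 = 2 · 3^2 · 7.
Divisors of 126: 1, 2, 3, 6, 7, 9, 14, 18, 21, 42, 63, 126.
Compute 35^d (mod 127) for the divisors d until we hit 1:
35^1 ≡ 35
35^2 ≡ 82
35^3 ≡ 76
35^6 ≡ 61
35^7 ≡ 103
35^9 ≡ 64
35^14 ≡ 68
35^18 ≡ 32
35^21 ≡ 19
35^42 ≡ 107
35^63 ≡ 1
The smallest such exponent is 63, so the order of 35 is 63.

63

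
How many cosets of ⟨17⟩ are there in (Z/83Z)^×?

Since 17 ∈ (Z/83Z)^×, its order divides φ(83) = 83 − 1 = 82 = 2 · 41.
Divisors of 82: 1, 2, 41, 82.
Compute 17^d (mod 83) for the divisors d until we hit 1:
17^1 ≡ 17 (mod 83)
17^2 ≡ 40 (mod 83)
17^41 ≡ 1 (mod 83) ✓
So ord_83(17) = 41, hence |⟨17⟩| = 41.
[(Z/83Z)^× : ⟨17⟩] = 82/41 = 2.

2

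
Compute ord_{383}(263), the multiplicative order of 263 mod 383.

By Lagrange's theorem, ord_383(263) divides φ(383) = 383 − 1 = 382 = 2 · 191.
Divisors of 382: 1, 2, 191, 382.
Test each divisor d:
263^1 ≡ 263
263^2 ≡ 229
263^191 ≡ 1
Hence ord(263) = 191.

191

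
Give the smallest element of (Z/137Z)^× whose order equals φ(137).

φ(137) = 137 − 1 = 136 = 2^3 · 17.
g is a primitive root iff g^(136/q) ≢ 1 (mod 137) for each prime q ∈ {2, 17}.
g = 2: 2^68 ≡ 1 — hits 1, so not a primitive root.
g = 3: 3^68 ≡ 136; 3^8 ≡ 122 — none is 1, so 3 is a primitive root.
Hence the least primitive root of 137 is 3.

3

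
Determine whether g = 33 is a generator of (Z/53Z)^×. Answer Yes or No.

Yes

φ(53) = 53 − 1 = 52 = 2^2 · 13.
It suffices to check that the order of 33 is not a proper divisor of 52: compute 33^(52/q) for q ∈ {2, 13}.
33^26 ≡ 52 (mod 53)  [q = 2: ≢ 1 ✓]
33^4 ≡ 46 (mod 53)  [q = 13: ≢ 1 ✓]
None equal 1, so ord_53(33) = 52: 33 is a primitive root.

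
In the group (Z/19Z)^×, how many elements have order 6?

2

φ(19) = 19 − 1 = 18 = 2 · 3^2.
Since (Z/19Z)^× is cyclic of order 18, the number of elements of order d is φ(d) when d | 18 and 0 otherwise.
6 = 2 · 3 divides 18, and φ(6) = 2.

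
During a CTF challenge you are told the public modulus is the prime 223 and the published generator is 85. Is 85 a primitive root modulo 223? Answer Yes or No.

φ(223) = 223 − 1 = 222 = 2 · 3 · 37.
85 is a primitive root mod 223 iff 85^(φ(223)/q) ≢ 1 for every prime q | φ(223), i.e. q ∈ {2, 3, 37}.
85^111 ≡ 222 (mod 223)  [q = 2: ≢ 1 ✓]
85^74 ≡ 39 (mod 223)  [q = 3: ≢ 1 ✓]
85^6 ≡ 66 (mod 223)  [q = 37: ≢ 1 ✓]
None equal 1, so ord_223(85) = 222: 85 is a primitive root.

Yes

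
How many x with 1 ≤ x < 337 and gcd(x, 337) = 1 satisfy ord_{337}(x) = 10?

0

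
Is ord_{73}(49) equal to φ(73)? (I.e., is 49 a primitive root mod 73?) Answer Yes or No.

φ(73) = 73 − 1 = 72 = 2^3 · 3^2.
49 is a primitive root mod 73 iff 49^(φ(73)/q) ≢ 1 for every prime q | φ(73), i.e. q ∈ {2, 3}.
49^36 ≡ 1 (mod 73)  [q = 2: ≡ 1 ✗]
49^24 ≡ 1 (mod 73)  [q = 3: ≡ 1 ✗]
49^36 ≡ 1 shows ord(49) | 36, strictly less than φ(73); not a primitive root.

No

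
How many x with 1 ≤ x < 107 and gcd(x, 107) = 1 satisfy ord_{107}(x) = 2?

1

φ(107) = 107 − 1 = 106 = 2 · 53.
Since (Z/107Z)^× is cyclic of order 106, the number of elements of order d is φ(d) when d | 106 and 0 otherwise.
2 | 106, and φ(2) = 2 − 1 = 1.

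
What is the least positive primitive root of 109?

φ(109) = 109 − 1 = 108 = 2^2 · 3^3.
Test candidates g = 2, 3, … against the prime factors q ∈ {2, 3} of φ(109): g is a generator iff g^(108/q) ≢ 1 for every such q.
g = 2: 2^54 ≡ 108; 2^36 ≡ 1 — hits 1, so not a primitive root.
g = 3: 3^54 ≡ 1 — hits 1, so not a primitive root.
g = 4: 4^54 ≡ 1 — hits 1, so not a primitive root.
g = 5: 5^54 ≡ 1 — hits 1, so not a primitive root.
g = 6: 6^54 ≡ 108; 6^36 ≡ 63 — none is 1, so 6 is a primitive root.
Hence the least primitive root of 109 is 6.

6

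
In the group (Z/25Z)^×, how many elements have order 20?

8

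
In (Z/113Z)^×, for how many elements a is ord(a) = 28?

12

φ(113) = 113 − 1 = 112 = 2^4 · 7.
In a cyclic group of order 112, there are φ(d) elements of order d for each divisor d of 112, and zero for non-divisors.
28 = 2^2 · 7 divides 112, and φ(28) = 12.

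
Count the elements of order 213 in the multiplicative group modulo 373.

0

φ(373) = 373 − 1 = 372 = 2^2 · 3 · 31.
In a cyclic group of order 372, there are φ(d) elements of order d for each divisor d of 372, and zero for non-divisors.
Since 213 ∤ 372, the count is 0.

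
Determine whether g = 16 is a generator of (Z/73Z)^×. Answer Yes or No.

No

φ(73) = 73 − 1 = 72 = 2^3 · 3^2.
An element g generates (Z/73Z)^× iff g^(72/q) ≢ 1 (mod 73) for each prime q ∈ {2, 3}.
16^36 ≡ 1 (mod 73)  [q = 2: ≡ 1 ✗]
16^24 ≡ 64 (mod 73)  [q = 3: ≢ 1 ✓]
The check at q = 2 fails, so 16 generates a proper subgroup.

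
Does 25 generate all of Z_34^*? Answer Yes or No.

No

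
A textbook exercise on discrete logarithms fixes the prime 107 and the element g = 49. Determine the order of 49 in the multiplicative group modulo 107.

ord(49) | φ(107) = 107 − 1 = 106 = 2 · 53.
Divisors of 106: 1, 2, 53, 106.
Compute 49^d (mod 107) for the divisors d until we hit 1:
49^1 ≡ 49
49^2 ≡ 47
49^53 ≡ 1
Therefore the multiplicative order of 49 modulo 107 is 53.

53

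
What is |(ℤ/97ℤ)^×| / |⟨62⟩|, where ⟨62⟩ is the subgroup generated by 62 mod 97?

16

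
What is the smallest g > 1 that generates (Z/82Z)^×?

φ(82) = φ(2)·φ(41) = 1·40 = 40 = 2^3 · 5.
Test candidates g = 2, 3, … against the prime factors q ∈ {2, 5} of φ(82): g is a generator iff g^(40/q) ≢ 1 for every such q.
g = 2: gcd(2, 82) = 2 > 1, not a unit — skip.
g = 3: 3^20 ≡ 81; 3^8 ≡ 1 — hits 1, so not a primitive root.
g = 4: gcd(4, 82) = 2 > 1, not a unit — skip.
g = 5: 5^20 ≡ 1 — hits 1, so not a primitive root.
g = 6: gcd(6, 82) = 2 > 1, not a unit — skip.
g = 7: 7^20 ≡ 81; 7^8 ≡ 37 — none is 1, so 7 is a primitive root.
Hence the least primitive root of 82 is 7.

7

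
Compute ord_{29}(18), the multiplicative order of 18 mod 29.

28

By Lagrange's theorem, ord_29(18) divides φ(29) = 29 − 1 = 28 = 2^2 · 7.
Divisors of 28: 1, 2, 4, 7, 14, 28.
Test each divisor d:
18^1 ≡ 18 (mod 29)
18^2 ≡ 5 (mod 29)
18^4 ≡ 25 (mod 29)
18^7 ≡ 17 (mod 29)
18^14 ≡ 28 (mod 29)
18^28 ≡ 1 (mod 29) ✓
The smallest such exponent is 28, so the order of 18 is 28.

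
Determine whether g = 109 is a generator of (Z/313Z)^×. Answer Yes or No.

φ(313) = 313 − 1 = 312 = 2^3 · 3 · 13.
109 is a primitive root mod 313 iff 109^(φ(313)/q) ≢ 1 for every prime q | φ(313), i.e. q ∈ {2, 3, 13}.
109^156 ≡ 312 (mod 313)  [q = 2: ≢ 1 ✓]
109^104 ≡ 98 (mod 313)  [q = 3: ≢ 1 ✓]
109^24 ≡ 44 (mod 313)  [q = 13: ≢ 1 ✓]
None equal 1, so ord_313(109) = 312: 109 is a primitive root.

Yes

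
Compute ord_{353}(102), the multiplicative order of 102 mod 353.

352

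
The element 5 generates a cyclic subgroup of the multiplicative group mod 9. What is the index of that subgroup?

1

Since 5 ∈ (Z/9Z)^×, its order divides φ(9) = φ(3^2) = 3·(3−1) = 6 = 2 · 3.
Divisors of 6: 1, 2, 3, 6.
Test each divisor d:
5^1 ≡ 5 (mod 9)
5^2 ≡ 7 (mod 9)
5^3 ≡ 8 (mod 9)
5^6 ≡ 1 (mod 9) ✓
The order of 5 is 6, so the subgroup it generates has 6 elements.
The index is φ(9) / ord(5) = 6 / 6 = 1.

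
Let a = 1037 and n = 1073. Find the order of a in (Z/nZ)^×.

The order of 1037 must divide φ(1073) = φ(29·37) = (29−1)·(37−1) = 28·36 = 1008 = 2^4 · 3^2 · 7.
Divisors of 1008: 1, 2, 3, 4, 6, 7, 8, 9, 12, 14, 16, 18, 21, 24, 28, 36, 42, 48, 56, 63, 72, 84, 112, 126, 144, 168, 252, 336, 504, 1008.
Compute 1037^d (mod 1073) for the divisors d until we hit 1:
1037^1 ≡ 1037 (mod 1073)
1037^2 ≡ 223 (mod 1073)
1037^3 ≡ 556 (mod 1073)
1037^4 ≡ 371 (mod 1073)
1037^6 ≡ 112 (mod 1073)
1037^7 ≡ 260 (mod 1073)
1037^8 ≡ 297 (mod 1073)
1037^9 ≡ 38 (mod 1073)
1037^12 ≡ 741 (mod 1073)
1037^14 ≡ 1 (mod 1073) ✓
So ord_1073(1037) = 14.

14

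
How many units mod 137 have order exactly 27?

φ(137) = 137 − 1 = 136 = 2^3 · 17.
Since (Z/137Z)^× is cyclic of order 136, the number of elements of order d is φ(d) when d | 136 and 0 otherwise.
Since 27 ∤ 136, the count is 0.

0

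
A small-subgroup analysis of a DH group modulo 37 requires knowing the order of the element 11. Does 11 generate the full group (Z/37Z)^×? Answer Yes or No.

No

φ(37) = 37 − 1 = 36 = 2^2 · 3^2.
An element g generates (Z/37Z)^× iff g^(36/q) ≢ 1 (mod 37) for each prime q ∈ {2, 3}.
11^18 ≡ 1 (mod 37)  [q = 2: ≡ 1 ✗]
11^12 ≡ 1 (mod 37)  [q = 3: ≡ 1 ✗]
The check at q = 2 fails, so 11 generates a proper subgroup.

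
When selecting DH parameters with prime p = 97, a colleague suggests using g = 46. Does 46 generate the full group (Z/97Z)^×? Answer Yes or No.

No

φ(97) = 97 − 1 = 96 = 2^5 · 3.
An element g generates (Z/97Z)^× iff g^(96/q) ≢ 1 (mod 97) for each prime q ∈ {2, 3}.
46^48 ≡ 96 (mod 97)  [q = 2: ≢ 1 ✓]
46^32 ≡ 1 (mod 97)  [q = 3: ≡ 1 ✗]
The check at q = 3 fails, so 46 generates a proper subgroup.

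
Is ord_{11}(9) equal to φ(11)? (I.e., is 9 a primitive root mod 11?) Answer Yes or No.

No

φ(11) = 11 − 1 = 10 = 2 · 5.
9 is a primitive root mod 11 iff 9^(φ(11)/q) ≢ 1 for every prime q | φ(11), i.e. q ∈ {2, 5}.
9^5 ≡ 1 (mod 11)  [q = 2: ≡ 1 ✗]
9^2 ≡ 4 (mod 11)  [q = 5: ≢ 1 ✓]
Since 9^5 ≡ 1, the order of 9 divides 5 < 10, so 9 is not a primitive root.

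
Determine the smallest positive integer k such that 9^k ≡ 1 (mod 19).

By Lagrange's theorem, ord_19(9) divides φ(19) = 19 − 1 = 18 = 2 · 3^2.
Divisors of 18: 1, 2, 3, 6, 9, 18.
Test each divisor d:
9^1 ≡ 9
9^2 ≡ 5
9^3 ≡ 7
9^6 ≡ 11
9^9 ≡ 1
So ord_19(9) = 9.

9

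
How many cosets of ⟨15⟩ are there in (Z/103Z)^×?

2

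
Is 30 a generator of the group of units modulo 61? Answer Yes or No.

φ(61) = 61 − 1 = 60 = 2^2 · 3 · 5.
An element g generates (Z/61Z)^× iff g^(60/q) ≢ 1 (mod 61) for each prime q ∈ {2, 3, 5}.
30^30 ≡ 60 (mod 61)  [q = 2: ≢ 1 ✓]
30^20 ≡ 13 (mod 61)  [q = 3: ≢ 1 ✓]
30^12 ≡ 34 (mod 61)  [q = 5: ≢ 1 ✓]
All checks pass, so 30 has order 60 and is a primitive root modulo 61.

Yes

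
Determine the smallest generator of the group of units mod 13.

φ(13) = 13 − 1 = 12 = 2^2 · 3.
g is a primitive root iff g^(12/q) ≢ 1 (mod 13) for each prime q ∈ {2, 3}.
g = 2: 2^6 ≡ 12; 2^4 ≡ 3 — none is 1, so 2 is a primitive root.
So 2 is the smallest generator of (Z/13Z)^×.

2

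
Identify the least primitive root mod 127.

φ(127) = 127 − 1 = 126 = 2 · 3^2 · 7.
g is a primitive root iff g^(126/q) ≢ 1 (mod 127) for each prime q ∈ {2, 3, 7}.
g = 2: 2^63 ≡ 1 — hits 1, so not a primitive root.
g = 3: 3^63 ≡ 126; 3^42 ≡ 107; 3^18 ≡ 4 — none is 1, so 3 is a primitive root.
The smallest primitive root modulo 127 is 3.

3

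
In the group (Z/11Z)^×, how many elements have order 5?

φ(11) = 11 − 1 = 10 = 2 · 5.
In a cyclic group of order 10, there are φ(d) elements of order d for each divisor d of 10, and zero for non-divisors.
5 | 10, and φ(5) = 5 − 1 = 4.

4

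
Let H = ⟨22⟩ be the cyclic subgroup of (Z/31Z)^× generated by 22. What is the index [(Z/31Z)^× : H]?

ord(22) | φ(31) = 31 − 1 = 30 = 2 · 3 · 5.
Divisors of 30: 1, 2, 3, 5, 6, 10, 15, 30.
Compute 22^d (mod 31) for the divisors d until we hit 1:
22^1 ≡ 22
22^2 ≡ 19
22^3 ≡ 15
22^5 ≡ 6
22^6 ≡ 8
22^10 ≡ 5
22^15 ≡ 30
22^30 ≡ 1
The order of 22 is 30, so the subgroup it generates has 30 elements.
The index is φ(31) / ord(22) = 30 / 30 = 1.

1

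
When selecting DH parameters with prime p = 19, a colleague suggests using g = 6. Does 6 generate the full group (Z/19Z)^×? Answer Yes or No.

φ(19) = 19 − 1 = 18 = 2 · 3^2.
It suffices to check that the order of 6 is not a proper divisor of 18: compute 6^(18/q) for q ∈ {2, 3}.
6^9 ≡ 1 (mod 19)  [q = 2: ≡ 1 ✗]
6^6 ≡ 11 (mod 19)  [q = 3: ≢ 1 ✓]
Since 6^9 ≡ 1, the order of 6 divides 9 < 18, so 6 is not a primitive root.

No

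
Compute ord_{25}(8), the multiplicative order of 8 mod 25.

Since 8 ∈ (Z/25Z)^×, its order divides φ(25) = φ(5^2) = 5·(5−1) = 20 = 2^2 · 5.
Divisors of 20: 1, 2, 4, 5, 10, 20.
Check 8^d mod 25 for each divisor in increasing order:
8^1 ≡ 8
8^2 ≡ 14
8^4 ≡ 21
8^5 ≡ 18
8^10 ≡ 24
8^20 ≡ 1
The smallest such exponent is 20, so the order of 8 is 20.

20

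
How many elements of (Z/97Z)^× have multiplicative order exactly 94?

0

φ(97) = 97 − 1 = 96 = 2^5 · 3.
(Z/97Z)^× is cyclic (|G| = 96); a cyclic group of order m has exactly φ(d) elements of each order d | m, and none otherwise.
Here 96 is not a multiple of 94, so there are no elements of order 94.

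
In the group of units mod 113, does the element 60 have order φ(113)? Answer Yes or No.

φ(113) = 113 − 1 = 112 = 2^4 · 7.
Test 60^(112/q) mod 113 for each prime factor q of 112:
60^56 ≡ 1 (mod 113)  [q = 2: ≡ 1 ✗]
60^16 ≡ 16 (mod 113)  [q = 7: ≢ 1 ✓]
60^56 ≡ 1 shows ord(60) | 56, strictly less than φ(113); not a primitive root.

No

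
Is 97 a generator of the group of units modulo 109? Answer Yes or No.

φ(109) = 109 − 1 = 108 = 2^2 · 3^3.
An element g generates (Z/109Z)^× iff g^(108/q) ≢ 1 (mod 109) for each prime q ∈ {2, 3}.
97^54 ≡ 1 (mod 109)  [q = 2: ≡ 1 ✗]
97^36 ≡ 63 (mod 109)  [q = 3: ≢ 1 ✓]
97^54 ≡ 1 shows ord(97) | 54, strictly less than φ(109); not a primitive root.

No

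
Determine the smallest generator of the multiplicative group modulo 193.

5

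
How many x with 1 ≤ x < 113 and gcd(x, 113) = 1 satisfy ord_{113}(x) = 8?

4

φ(113) = 113 − 1 = 112 = 2^4 · 7.
In a cyclic group of order 112, there are φ(d) elements of order d for each divisor d of 112, and zero for non-divisors.
8 = 2^3 divides 112, and φ(8) = 4.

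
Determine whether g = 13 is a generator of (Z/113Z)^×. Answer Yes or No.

No

φ(113) = 113 − 1 = 112 = 2^4 · 7.
13 is a primitive root mod 113 iff 13^(φ(113)/q) ≢ 1 for every prime q | φ(113), i.e. q ∈ {2, 7}.
13^56 ≡ 1 (mod 113)  [q = 2: ≡ 1 ✗]
13^16 ≡ 49 (mod 113)  [q = 7: ≢ 1 ✓]
The check at q = 2 fails, so 13 generates a proper subgroup.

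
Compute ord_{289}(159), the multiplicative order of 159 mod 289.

ord(159) | φ(289) = φ(17^2) = 17·(17−1) = 272 = 2^4 · 17.
Divisors of 272: 1, 2, 4, 8, 16, 17, 34, 68, 136, 272.
Check 159^d mod 289 for each divisor in increasing order:
159^1 ≡ 159 (mod 289)
159^2 ≡ 138 (mod 289)
159^4 ≡ 259 (mod 289)
159^8 ≡ 33 (mod 289)
159^16 ≡ 222 (mod 289)
159^17 ≡ 40 (mod 289)
159^34 ≡ 155 (mod 289)
159^68 ≡ 38 (mod 289)
159^136 ≡ 288 (mod 289)
159^272 ≡ 1 (mod 289) ✓
Hence ord(159) = 272.

272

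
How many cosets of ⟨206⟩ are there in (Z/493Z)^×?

8

ord(206) | φ(493) = φ(17·29) = (17−1)·(29−1) = 16·28 = 448 = 2^6 · 7.
Divisors of 448: 1, 2, 4, 7, 8, 14, 16, 28, 32, 56, 64, 112, 224, 448.
Compute 206^d (mod 493) for the divisors d until we hit 1:
206^1 ≡ 206 (mod 493)
206^2 ≡ 38 (mod 493)
206^4 ≡ 458 (mod 493)
206^7 ≡ 128 (mod 493)
206^8 ≡ 239 (mod 493)
206^14 ≡ 115 (mod 493)
206^16 ≡ 426 (mod 493)
206^28 ≡ 407 (mod 493)
206^32 ≡ 52 (mod 493)
206^56 ≡ 1 (mod 493) ✓
So ord_493(206) = 56, hence |⟨206⟩| = 56.
Index = |(Z/493Z)^×| / |⟨206⟩| = 448 / 56 = 8.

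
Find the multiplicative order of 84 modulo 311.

ord(84) | φ(311) = 311 − 1 = 310 = 2 · 5 · 31.
Divisors of 310: 1, 2, 5, 10, 31, 62, 155, 310.
Check 84^d mod 311 for each divisor in increasing order:
84^1 ≡ 84 (mod 311)
84^2 ≡ 214 (mod 311)
84^5 ≡ 105 (mod 311)
84^10 ≡ 140 (mod 311)
84^31 ≡ 216 (mod 311)
84^62 ≡ 6 (mod 311)
84^155 ≡ 1 (mod 311) ✓
So ord_311(84) = 155.

155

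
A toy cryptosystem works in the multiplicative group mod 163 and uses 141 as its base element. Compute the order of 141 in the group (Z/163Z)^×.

54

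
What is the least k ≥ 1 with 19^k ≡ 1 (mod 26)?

Since 19 ∈ (Z/26Z)^×, its order divides φ(26) = φ(2)·φ(13) = 1·12 = 12 = 2^2 · 3.
Divisors of 12: 1, 2, 3, 4, 6, 12.
Check 19^d mod 26 for each divisor in increasing order:
19^1 ≡ 19 (mod 26)
19^2 ≡ 23 (mod 26)
19^3 ≡ 21 (mod 26)
19^4 ≡ 9 (mod 26)
19^6 ≡ 25 (mod 26)
19^12 ≡ 1 (mod 26) ✓
Hence ord(19) = 12.

12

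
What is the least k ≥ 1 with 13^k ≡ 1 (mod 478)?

By Lagrange's theorem, ord_478(13) divides φ(478) = φ(2)·φ(239) = 1·238 = 238 = 2 · 7 · 17.
Divisors of 238: 1, 2, 7, 14, 17, 34, 119, 238.
Test each divisor d:
13^1 ≡ 13 (mod 478)
13^2 ≡ 169 (mod 478)
13^7 ≡ 23 (mod 478)
13^14 ≡ 51 (mod 478)
13^17 ≡ 195 (mod 478)
13^34 ≡ 263 (mod 478)
13^119 ≡ 477 (mod 478)
13^238 ≡ 1 (mod 478) ✓
Hence ord(13) = 238.

238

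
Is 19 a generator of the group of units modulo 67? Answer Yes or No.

No

φ(67) = 67 − 1 = 66 = 2 · 3 · 11.
It suffices to check that the order of 19 is not a proper divisor of 66: compute 19^(66/q) for q ∈ {2, 3, 11}.
19^33 ≡ 1 (mod 67)  [q = 2: ≡ 1 ✗]
19^22 ≡ 37 (mod 67)  [q = 3: ≢ 1 ✓]
19^6 ≡ 22 (mod 67)  [q = 11: ≢ 1 ✓]
Since 19^33 ≡ 1, the order of 19 divides 33 < 66, so 19 is not a primitive root.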